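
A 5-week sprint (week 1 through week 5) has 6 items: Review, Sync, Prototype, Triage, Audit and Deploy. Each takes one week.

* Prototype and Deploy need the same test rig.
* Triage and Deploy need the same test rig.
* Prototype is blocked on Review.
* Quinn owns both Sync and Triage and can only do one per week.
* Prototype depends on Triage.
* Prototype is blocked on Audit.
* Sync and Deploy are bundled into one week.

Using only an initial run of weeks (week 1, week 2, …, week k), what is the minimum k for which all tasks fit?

The precedence chain requires at least 2 distinct weeks.
Could 2 weeks be enough, i.e. nothing placed later than week 2? No: Prototype must come after Triage (at week 1 or later) → {week 2}; Triage must come before Prototype (at week 2 or earlier) → {week 1}; Deploy can't share with Triage (week 1) → {week 2}; Deploy can't share with Prototype (week 2) → nothing is left.
So 2 weeks is not enough.
3 works (last occupied week: week 3): for example Prototype in week 2, Review in week 1, Triage in week 1, Audit in week 1, Deploy in week 3, Sync in week 3.

3 weeks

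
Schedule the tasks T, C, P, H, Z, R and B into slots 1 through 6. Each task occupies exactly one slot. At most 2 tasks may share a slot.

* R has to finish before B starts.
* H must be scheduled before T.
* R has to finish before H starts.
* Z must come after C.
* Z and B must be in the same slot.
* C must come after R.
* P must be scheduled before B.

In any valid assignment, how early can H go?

2

Precedence pushes H to at least 2; downstream work caps H at 5.
H at 2 is achievable: P=1, R=1, T=4, B=3, H=2, Z=3, C=2.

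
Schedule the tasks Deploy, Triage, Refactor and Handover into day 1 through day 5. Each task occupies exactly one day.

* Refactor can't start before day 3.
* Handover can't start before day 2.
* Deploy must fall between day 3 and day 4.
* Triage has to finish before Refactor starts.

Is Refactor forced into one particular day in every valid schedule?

Refactor can be day 3 (e.g. Refactor -> day 3; Triage -> day 1; Handover -> day 2; Deploy -> day 3) or day 4 (e.g. Deploy in day 3; Handover in day 2; Refactor in day 4; Triage in day 1).

No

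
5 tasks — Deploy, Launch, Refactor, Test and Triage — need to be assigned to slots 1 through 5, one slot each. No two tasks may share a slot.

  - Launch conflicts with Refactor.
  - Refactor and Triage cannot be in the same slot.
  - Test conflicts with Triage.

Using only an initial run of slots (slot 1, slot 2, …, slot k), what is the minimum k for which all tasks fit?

5

With at most 1 per slot and 5 tasks, at least 5 slots are needed.
5 works (last occupied slot: 5): for example Refactor -> 3; Launch -> 2; Test -> 4; Deploy -> 1; Triage -> 5.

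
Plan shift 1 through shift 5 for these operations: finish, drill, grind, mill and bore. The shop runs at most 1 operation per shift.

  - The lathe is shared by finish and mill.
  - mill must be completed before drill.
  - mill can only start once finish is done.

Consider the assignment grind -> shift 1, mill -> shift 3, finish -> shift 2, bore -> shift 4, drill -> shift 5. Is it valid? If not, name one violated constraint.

Yes

mill can only start once finish is done — holds.
mill must be completed before drill — holds.
The shop runs at most 1 operation per shift — holds.
The lathe is shared by finish and mill — holds.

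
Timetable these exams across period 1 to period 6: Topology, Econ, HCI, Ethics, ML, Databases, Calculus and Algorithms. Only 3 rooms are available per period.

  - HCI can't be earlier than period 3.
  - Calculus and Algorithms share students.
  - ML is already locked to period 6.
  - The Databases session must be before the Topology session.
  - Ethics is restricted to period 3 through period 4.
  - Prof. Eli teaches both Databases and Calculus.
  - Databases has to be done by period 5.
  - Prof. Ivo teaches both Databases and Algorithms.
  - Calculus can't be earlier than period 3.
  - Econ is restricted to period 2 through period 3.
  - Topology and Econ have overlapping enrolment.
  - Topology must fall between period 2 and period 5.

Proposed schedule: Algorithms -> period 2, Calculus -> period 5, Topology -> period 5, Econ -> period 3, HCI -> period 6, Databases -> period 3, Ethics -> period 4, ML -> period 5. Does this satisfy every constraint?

No. ML is already locked to period 6 is not satisfied.

Only 3 rooms are available per period — holds.
Prof. Ivo teaches both Databases and Algorithms — holds.
Prof. Eli teaches both Databases and Calculus — holds.
Databases has to be done by period 5 — holds.
ML is already locked to period 6 — violated.
The Databases session must be before the Topology session — holds.
Calculus and Algorithms share students — holds.
Ethics is restricted to period 3 through period 4 — holds.
HCI can't be earlier than period 3 — holds.
Calculus can't be earlier than period 3 — holds.
Econ is restricted to period 2 through period 3 — holds.
Topology must fall between period 2 and period 5 — holds.
Topology and Econ have overlapping enrolment — holds.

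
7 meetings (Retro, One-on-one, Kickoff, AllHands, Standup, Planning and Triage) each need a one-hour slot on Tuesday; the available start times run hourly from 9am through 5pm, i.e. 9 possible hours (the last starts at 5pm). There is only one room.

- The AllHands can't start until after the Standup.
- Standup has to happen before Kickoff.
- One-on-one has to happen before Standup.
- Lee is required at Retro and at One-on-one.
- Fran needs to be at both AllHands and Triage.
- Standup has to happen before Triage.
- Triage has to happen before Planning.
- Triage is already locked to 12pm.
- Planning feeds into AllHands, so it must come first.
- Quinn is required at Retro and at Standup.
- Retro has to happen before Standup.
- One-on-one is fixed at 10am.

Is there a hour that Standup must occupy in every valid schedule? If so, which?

One-on-one is fixed at 10am and must come before Standup, so Standup is at least 11am.
Triage is fixed at 12pm and must come after Standup, so Standup is at most 11am.
So Standup must be 11am.

11am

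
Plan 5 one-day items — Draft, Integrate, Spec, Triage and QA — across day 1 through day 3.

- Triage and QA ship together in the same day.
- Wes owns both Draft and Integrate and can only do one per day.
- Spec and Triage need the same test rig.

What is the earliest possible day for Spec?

Spec at day 1 is achievable: Triage in day 2, Spec in day 1, Draft in day 1, Integrate in day 2, QA in day 2.

day 1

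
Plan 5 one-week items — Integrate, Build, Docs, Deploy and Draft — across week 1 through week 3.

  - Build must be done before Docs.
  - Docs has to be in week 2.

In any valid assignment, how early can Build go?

Downstream work caps Build at week 1.
Build at week 1 is achievable: Deploy in week 1; Integrate in week 1; Build in week 1; Docs in week 2; Draft in week 1.

week 1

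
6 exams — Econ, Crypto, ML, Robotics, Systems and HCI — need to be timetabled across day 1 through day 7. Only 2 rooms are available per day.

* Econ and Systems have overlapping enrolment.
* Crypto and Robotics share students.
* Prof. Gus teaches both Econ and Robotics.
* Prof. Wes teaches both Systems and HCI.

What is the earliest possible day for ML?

ML at day 1 is achievable: HCI=day 3; Econ=day 1; Systems=day 2; Robotics=day 3; Crypto=day 2; ML=day 1.

day 1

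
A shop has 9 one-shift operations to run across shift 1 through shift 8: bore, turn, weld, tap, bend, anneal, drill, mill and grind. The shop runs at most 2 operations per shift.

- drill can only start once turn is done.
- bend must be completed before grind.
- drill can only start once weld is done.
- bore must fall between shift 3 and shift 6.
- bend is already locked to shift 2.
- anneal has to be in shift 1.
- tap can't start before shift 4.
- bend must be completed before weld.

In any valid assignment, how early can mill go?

mill at shift 1 is achievable: weld -> shift 3; turn -> shift 2; grind -> shift 5; tap -> shift 4; drill -> shift 4; anneal -> shift 1; bore -> shift 3; mill -> shift 1; bend -> shift 2.

shift 1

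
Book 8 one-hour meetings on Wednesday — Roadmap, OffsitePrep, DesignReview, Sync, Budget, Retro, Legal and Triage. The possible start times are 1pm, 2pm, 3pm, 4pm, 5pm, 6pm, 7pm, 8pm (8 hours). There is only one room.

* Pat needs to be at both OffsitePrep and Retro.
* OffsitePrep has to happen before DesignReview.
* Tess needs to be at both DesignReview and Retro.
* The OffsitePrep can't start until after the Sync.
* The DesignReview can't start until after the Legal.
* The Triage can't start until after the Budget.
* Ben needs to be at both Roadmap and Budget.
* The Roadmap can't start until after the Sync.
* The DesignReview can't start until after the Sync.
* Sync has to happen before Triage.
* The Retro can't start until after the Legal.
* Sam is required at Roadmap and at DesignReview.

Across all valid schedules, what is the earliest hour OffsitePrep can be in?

Precedence pushes OffsitePrep to at least 2pm; downstream work caps OffsitePrep at 7pm.
OffsitePrep at 2pm is achievable: Triage=6pm; OffsitePrep=2pm; Roadmap=7pm; Budget=5pm; Retro=8pm; DesignReview=4pm; Sync=1pm; Legal=3pm.

2pm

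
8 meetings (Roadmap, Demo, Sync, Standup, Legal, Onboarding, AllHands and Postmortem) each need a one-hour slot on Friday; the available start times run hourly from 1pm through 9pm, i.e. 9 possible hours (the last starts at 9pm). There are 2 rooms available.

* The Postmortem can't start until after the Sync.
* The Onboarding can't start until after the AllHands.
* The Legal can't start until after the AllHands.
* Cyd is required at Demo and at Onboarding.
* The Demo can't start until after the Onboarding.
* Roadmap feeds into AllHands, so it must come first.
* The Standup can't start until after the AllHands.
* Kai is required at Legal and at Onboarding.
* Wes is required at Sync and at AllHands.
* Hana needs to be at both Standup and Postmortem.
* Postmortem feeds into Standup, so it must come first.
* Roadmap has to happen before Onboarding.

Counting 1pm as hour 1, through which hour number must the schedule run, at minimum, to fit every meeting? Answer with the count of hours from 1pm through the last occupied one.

The precedence chain requires at least 4 distinct hours.
With at most 2 per hour and 8 meetings, at least 4 hours are needed.
4 works (last occupied hour: 4pm): for example AllHands in 2pm; Demo in 4pm; Standup in 3pm; Legal in 4pm; Onboarding in 3pm; Postmortem in 2pm; Sync in 1pm; Roadmap in 1pm.

4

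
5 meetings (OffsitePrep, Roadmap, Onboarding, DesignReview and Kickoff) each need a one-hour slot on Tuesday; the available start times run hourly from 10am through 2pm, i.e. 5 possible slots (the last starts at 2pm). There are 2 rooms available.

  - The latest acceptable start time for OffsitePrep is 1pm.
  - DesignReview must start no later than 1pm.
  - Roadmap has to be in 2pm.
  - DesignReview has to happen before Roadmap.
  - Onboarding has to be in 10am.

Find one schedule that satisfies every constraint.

OffsitePrep -> 11am, Roadmap -> 2pm, Onboarding -> 10am, Kickoff -> 11am, DesignReview -> 10am

Checking: DesignReview(10am) before Roadmap(2pm); OffsitePrep=11am in [10am,1pm]; Roadmap=2pm in [2pm,2pm]; DesignReview=10am in [10am,1pm]; Onboarding=10am in [10am,10am]; max 2 per slot (cap 2).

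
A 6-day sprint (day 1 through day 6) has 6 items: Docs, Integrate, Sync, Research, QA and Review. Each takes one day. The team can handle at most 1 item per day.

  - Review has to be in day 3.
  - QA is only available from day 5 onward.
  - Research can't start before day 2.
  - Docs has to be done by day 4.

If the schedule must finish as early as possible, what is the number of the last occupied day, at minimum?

day 6

With at most 1 per day and 6 work items, at least 6 days are needed.
QA can't be placed before day 5, so the schedule must run through at least day 5.
6 works (last occupied day: day 6): for example Docs=day 1; Sync=day 6; Research=day 2; Review=day 3; QA=day 5; Integrate=day 4.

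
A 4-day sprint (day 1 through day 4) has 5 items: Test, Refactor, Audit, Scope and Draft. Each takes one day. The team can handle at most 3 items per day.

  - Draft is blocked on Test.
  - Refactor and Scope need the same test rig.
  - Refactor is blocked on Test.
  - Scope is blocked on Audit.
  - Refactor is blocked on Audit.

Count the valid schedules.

Splitting on Test: it can be day 1 (24), day 2 (12), day 3 (3). Listing each branch's schedules as (Refactor, Audit, Scope, Draft) by day number:
Test=day 1: (2,1,3,2) (2,1,3,3) (2,1,3,4) (2,1,4,2) (2,1,4,3) (2,1,4,4) (3,1,2,2) (3,1,2,3) (3,1,2,4) (3,1,4,2) (3,1,4,3) (3,1,4,4) (3,2,4,2) (3,2,4,3) (3,2,4,4) (4,1,2,2) (4,1,2,3) (4,1,2,4) (4,1,3,2) (4,1,3,3) (4,1,3,4) (4,2,3,2) (4,2,3,3) (4,2,3,4) — 24.
Test=day 2: (3,1,2,3) (3,1,2,4) (3,1,4,3) (3,1,4,4) (3,2,4,3) (3,2,4,4) (4,1,2,3) (4,1,2,4) (4,1,3,3) (4,1,3,4) (4,2,3,3) (4,2,3,4) — 12.
Test=day 3: (4,1,2,4) (4,1,3,4) (4,2,3,4) — 3.
Summing: 24 + 12 + 3 = 39.

39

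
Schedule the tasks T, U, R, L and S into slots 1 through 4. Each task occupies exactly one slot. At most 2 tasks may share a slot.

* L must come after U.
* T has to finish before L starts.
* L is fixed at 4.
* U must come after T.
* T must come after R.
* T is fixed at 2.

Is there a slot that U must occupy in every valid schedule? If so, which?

T is fixed at 2 and must come before U, so U is at least 3.
L is fixed at 4 and must come after U, so U is at most 3.
So U must be 3.

3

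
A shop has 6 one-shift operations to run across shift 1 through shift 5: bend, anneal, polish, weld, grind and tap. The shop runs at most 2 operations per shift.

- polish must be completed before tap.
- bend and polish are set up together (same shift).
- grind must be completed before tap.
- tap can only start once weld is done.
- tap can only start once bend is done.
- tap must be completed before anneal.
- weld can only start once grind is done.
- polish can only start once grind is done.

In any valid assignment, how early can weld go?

shift 2

Precedence pushes weld to at least shift 2; downstream work caps weld at shift 3.
weld at shift 2 is achievable: polish in shift 3, anneal in shift 5, tap in shift 4, grind in shift 1, weld in shift 2, bend in shift 3.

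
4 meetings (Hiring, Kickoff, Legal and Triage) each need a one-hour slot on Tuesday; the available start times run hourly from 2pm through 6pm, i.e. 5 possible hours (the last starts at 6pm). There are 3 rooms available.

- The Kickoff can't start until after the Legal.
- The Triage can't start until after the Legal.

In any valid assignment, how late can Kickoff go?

6pm

Precedence pushes Kickoff to at least 3pm.
Kickoff at 6pm is achievable: Legal in 2pm; Hiring in 2pm; Kickoff in 6pm; Triage in 3pm.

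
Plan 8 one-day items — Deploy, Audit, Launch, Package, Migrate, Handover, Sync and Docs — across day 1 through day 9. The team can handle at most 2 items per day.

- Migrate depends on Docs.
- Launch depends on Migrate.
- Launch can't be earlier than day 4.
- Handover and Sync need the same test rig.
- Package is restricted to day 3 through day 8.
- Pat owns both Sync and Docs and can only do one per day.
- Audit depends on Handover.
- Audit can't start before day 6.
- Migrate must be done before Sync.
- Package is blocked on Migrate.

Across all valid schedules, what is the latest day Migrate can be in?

day 7

Precedence pushes Migrate to at least day 2; downstream work caps Migrate at day 7.
Migrate at day 7 is achievable: Package in day 8, Launch in day 8, Sync in day 9, Docs in day 1, Deploy in day 2, Migrate in day 7, Audit in day 6, Handover in day 1.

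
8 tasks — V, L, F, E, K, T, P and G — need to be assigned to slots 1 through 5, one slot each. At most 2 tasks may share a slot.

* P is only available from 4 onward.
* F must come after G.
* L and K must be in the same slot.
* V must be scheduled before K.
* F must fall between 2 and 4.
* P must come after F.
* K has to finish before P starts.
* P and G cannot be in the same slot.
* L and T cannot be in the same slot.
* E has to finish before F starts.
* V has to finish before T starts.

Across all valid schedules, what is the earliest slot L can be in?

L must be in the same slot as K, which can't be before 2, so L is at least 2; L must be in the same slot as K, which can't be after 4, so L is at most 4.
L at 2 is achievable: L -> 2, V -> 1, G -> 3, T -> 3, K -> 2, P -> 5, F -> 4, E -> 1.

2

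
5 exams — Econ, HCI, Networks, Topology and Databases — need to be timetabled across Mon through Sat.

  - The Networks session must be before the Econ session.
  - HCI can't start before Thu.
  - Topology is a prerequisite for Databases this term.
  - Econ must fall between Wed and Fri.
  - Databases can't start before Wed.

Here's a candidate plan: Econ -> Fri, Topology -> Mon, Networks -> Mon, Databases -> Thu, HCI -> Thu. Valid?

Valid

The Networks session must be before the Econ session — holds.
Databases can't start before Wed — holds.
Topology is a prerequisite for Databases this term — holds.
HCI can't start before Thu — holds.
Econ must fall between Wed and Fri — holds.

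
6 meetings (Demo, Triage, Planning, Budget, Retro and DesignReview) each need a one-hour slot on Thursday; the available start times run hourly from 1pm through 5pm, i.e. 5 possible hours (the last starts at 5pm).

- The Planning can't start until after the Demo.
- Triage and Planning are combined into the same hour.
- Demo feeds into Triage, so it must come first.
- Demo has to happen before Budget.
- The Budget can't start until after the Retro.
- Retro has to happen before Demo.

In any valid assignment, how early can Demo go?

Precedence pushes Demo to at least 2pm; downstream work caps Demo at 4pm.
Demo at 2pm is achievable: Planning=3pm; Retro=1pm; Demo=2pm; Budget=3pm; Triage=3pm; DesignReview=1pm.

2pm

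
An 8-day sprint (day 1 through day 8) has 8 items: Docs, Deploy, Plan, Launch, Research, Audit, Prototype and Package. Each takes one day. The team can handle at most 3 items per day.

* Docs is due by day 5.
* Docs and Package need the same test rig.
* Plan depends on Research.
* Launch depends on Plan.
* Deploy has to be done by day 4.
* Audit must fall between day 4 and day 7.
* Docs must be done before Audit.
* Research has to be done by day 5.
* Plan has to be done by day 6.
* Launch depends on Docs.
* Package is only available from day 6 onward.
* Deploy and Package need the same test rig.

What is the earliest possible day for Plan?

Precedence pushes Plan to at least day 2; Plan's own window allows nothing later than day 6.
Plan at day 2 is achievable: Launch in day 3; Package in day 6; Docs in day 1; Research in day 1; Prototype in day 2; Plan in day 2; Deploy in day 1; Audit in day 4.

day 2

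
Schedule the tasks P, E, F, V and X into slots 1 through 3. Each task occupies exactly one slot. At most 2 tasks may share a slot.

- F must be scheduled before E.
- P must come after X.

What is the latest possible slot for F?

2

Downstream work caps F at 2.
F at 2 is achievable: V -> 1; E -> 3; X -> 1; P -> 2; F -> 2.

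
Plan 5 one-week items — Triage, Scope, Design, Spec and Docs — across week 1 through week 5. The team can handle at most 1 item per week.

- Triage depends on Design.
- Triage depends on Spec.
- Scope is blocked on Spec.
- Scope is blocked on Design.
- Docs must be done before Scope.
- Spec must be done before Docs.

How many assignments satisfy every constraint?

Splitting on Triage: it can be week 3 (2), week 4 (3), week 5 (3). Listing each branch's schedules as (Scope, Design, Spec, Docs) by week number:
Triage=week 3: (5,1,2,4) (5,2,1,4) — 2.
Triage=week 4: (5,1,2,3) (5,2,1,3) (5,3,1,2) — 3.
Triage=week 5: (4,1,2,3) (4,2,1,3) (4,3,1,2) — 3.
Summing: 2 + 3 + 3 = 8.

8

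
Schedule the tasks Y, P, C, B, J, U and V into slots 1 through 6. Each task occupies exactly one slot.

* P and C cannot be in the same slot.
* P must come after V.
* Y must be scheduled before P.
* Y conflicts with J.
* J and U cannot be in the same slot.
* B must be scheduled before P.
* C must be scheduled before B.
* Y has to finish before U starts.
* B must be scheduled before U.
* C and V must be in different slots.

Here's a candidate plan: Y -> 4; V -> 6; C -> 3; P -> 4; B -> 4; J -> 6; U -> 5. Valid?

J and U cannot be in the same slot — holds.
B must be scheduled before P — violated.
B must be scheduled before U — holds.
C and V must be in different slots — holds.
P must come after V — violated.
Y must be scheduled before P — violated.
P and C cannot be in the same slot — holds.
C must be scheduled before B — holds.
Y conflicts with J — holds.
Y has to finish before U starts — holds.

Invalid. P must come after V.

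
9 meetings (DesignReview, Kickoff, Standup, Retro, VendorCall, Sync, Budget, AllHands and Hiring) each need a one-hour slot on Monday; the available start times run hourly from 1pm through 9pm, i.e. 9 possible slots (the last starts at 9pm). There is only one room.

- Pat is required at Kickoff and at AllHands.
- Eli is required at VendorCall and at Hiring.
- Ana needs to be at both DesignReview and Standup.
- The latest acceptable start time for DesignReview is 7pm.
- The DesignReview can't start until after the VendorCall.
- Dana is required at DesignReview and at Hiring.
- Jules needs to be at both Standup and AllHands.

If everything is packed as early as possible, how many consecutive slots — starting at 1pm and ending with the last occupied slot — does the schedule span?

The precedence chain requires at least 2 distinct slots.
With at most 1 per slot and 9 meetings, at least 9 slots are needed.
9 works (last occupied slot: 9pm): for example DesignReview -> 2pm; Sync -> 6pm; Hiring -> 9pm; AllHands -> 8pm; Standup -> 4pm; Budget -> 7pm; Retro -> 5pm; VendorCall -> 1pm; Kickoff -> 3pm.

9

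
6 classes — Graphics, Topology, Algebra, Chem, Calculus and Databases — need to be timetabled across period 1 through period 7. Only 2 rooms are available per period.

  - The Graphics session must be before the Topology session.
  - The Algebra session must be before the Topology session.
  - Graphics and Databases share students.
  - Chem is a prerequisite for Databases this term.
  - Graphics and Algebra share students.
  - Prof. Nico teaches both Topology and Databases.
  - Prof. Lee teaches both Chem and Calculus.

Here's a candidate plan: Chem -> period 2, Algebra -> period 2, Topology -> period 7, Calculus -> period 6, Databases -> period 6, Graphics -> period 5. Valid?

Yes, all constraints hold

The Graphics session must be before the Topology session — holds.
The Algebra session must be before the Topology session — holds.
Only 2 rooms are available per period — holds.
Chem is a prerequisite for Databases this term — holds.
Prof. Lee teaches both Chem and Calculus — holds.
Graphics and Algebra share students — holds.
Graphics and Databases share students — holds.
Prof. Nico teaches both Topology and Databases — holds.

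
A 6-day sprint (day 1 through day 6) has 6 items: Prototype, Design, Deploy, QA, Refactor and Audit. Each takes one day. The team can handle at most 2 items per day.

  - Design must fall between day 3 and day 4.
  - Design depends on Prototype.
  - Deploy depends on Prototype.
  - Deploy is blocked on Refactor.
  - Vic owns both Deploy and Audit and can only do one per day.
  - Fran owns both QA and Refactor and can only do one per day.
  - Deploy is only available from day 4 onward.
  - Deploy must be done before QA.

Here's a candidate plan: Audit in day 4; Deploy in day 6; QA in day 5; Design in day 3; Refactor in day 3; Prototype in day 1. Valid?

Deploy is blocked on Refactor — holds.
Design depends on Prototype — holds.
Deploy depends on Prototype — holds.
Vic owns both Deploy and Audit and can only do one per day — holds.
The team can handle at most 2 items per day — holds.
Fran owns both QA and Refactor and can only do one per day — holds.
Deploy must be done before QA — violated.
Design must fall between day 3 and day 4 — holds.
Deploy is only available from day 4 onward — holds.

No. Deploy must be done before QA is not satisfied.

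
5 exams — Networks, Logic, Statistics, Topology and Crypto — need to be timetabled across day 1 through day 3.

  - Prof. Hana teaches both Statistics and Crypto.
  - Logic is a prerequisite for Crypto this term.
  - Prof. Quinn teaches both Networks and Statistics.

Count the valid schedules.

Splitting on Networks: it can be day 1 (9), day 2 (12), day 3 (15). Listing each branch's schedules as (Logic, Statistics, Topology, Crypto) by day number:
Networks=day 1: (1,2,1,3) (1,2,2,3) (1,2,3,3) (1,3,1,2) (1,3,2,2) (1,3,3,2) (2,2,1,3) (2,2,2,3) (2,2,3,3) — 9.
Networks=day 2: (1,1,1,2) (1,1,1,3) (1,1,2,2) (1,1,2,3) (1,1,3,2) (1,1,3,3) (1,3,1,2) (1,3,2,2) (1,3,3,2) (2,1,1,3) (2,1,2,3) (2,1,3,3) — 12.
Networks=day 3: (1,1,1,2) (1,1,1,3) (1,1,2,2) (1,1,2,3) (1,1,3,2) (1,1,3,3) (1,2,1,3) (1,2,2,3) (1,2,3,3) (2,1,1,3) (2,1,2,3) (2,1,3,3) (2,2,1,3) (2,2,2,3) (2,2,3,3) — 15.
Summing: 9 + 12 + 15 = 36.

36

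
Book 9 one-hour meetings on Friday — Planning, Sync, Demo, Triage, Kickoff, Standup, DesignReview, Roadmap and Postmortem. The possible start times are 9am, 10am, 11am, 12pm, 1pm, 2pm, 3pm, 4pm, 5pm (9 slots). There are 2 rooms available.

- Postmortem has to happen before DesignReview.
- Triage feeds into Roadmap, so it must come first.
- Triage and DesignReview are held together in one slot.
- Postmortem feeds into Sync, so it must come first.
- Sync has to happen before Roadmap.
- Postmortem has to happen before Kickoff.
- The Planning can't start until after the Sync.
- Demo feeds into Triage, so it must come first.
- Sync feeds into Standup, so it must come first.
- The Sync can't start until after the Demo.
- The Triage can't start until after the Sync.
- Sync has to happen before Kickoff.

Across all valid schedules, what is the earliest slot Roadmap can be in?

Precedence pushes Roadmap to at least 12pm.
Roadmap at 12pm is achievable: Planning in 1pm, Standup in 1pm, Triage in 11am, Roadmap in 12pm, DesignReview in 11am, Kickoff in 12pm, Postmortem in 9am, Sync in 10am, Demo in 9am.

12pm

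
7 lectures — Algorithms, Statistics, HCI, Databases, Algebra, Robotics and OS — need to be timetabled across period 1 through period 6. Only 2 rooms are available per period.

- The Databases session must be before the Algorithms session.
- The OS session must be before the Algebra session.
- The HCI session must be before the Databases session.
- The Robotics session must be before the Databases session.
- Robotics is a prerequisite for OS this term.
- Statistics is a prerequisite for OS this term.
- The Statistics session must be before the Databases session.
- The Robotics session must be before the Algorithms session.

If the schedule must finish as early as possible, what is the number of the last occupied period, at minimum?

The precedence chain requires at least 3 distinct periods.
With at most 2 per period and 7 lectures, at least 4 periods are needed.
4 works (last occupied period: period 4): for example Databases in period 3, Algebra in period 3, Statistics in period 1, OS in period 2, HCI in period 2, Algorithms in period 4, Robotics in period 1.

period 4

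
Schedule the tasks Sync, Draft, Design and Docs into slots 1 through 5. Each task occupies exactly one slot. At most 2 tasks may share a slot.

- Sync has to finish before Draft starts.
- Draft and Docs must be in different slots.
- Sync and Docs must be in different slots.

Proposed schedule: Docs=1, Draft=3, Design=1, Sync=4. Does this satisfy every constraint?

No — it violates: Sync has to finish before Draft starts

Draft and Docs must be in different slots — holds.
Sync has to finish before Draft starts — violated.
Sync and Docs must be in different slots — holds.
At most 2 tasks may share a slot — holds.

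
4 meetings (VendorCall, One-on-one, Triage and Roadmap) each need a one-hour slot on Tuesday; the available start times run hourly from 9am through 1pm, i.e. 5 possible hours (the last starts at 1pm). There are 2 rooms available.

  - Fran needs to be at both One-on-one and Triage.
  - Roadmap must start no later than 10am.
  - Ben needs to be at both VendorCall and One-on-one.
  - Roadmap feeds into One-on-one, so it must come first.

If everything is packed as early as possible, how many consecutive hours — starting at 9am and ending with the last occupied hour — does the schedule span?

3 hours

The precedence chain requires at least 2 distinct hours.
With at most 2 per hour and 4 meetings, at least 2 hours are needed.
Could 2 hours be enough, i.e. nothing placed later than 10am? No: Roadmap's window within 2 hours is {9am, 10am}; One-on-one must come after Roadmap (at 9am or later) → {10am}; Roadmap must come before One-on-one (at 10am or earlier) → {9am}; Triage can't share with One-on-one (10am) → {9am}; VendorCall can't share with One-on-one (10am) → {9am}; that puts VendorCall, Triage and Roadmap all in 9am — more than 2 per hour.
So 2 hours is not enough.
3 works (last occupied hour: 11am): for example Triage -> 11am; VendorCall -> 9am; One-on-one -> 10am; Roadmap -> 9am.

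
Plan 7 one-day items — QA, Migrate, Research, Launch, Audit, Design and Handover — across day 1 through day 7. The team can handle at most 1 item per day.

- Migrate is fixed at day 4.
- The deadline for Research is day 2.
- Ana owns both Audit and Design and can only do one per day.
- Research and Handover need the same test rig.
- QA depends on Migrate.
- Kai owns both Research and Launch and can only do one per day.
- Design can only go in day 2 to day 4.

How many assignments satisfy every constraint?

54

Splitting on QA: it can be day 5 (18), day 6 (18), day 7 (18). Listing each branch's schedules as (Migrate, Research, Launch, Audit, Design, Handover) by day number:
QA=day 5: (4,1,2,6,3,7) (4,1,2,7,3,6) (4,1,3,6,2,7) (4,1,3,7,2,6) (4,1,6,2,3,7) (4,1,6,3,2,7) (4,1,6,7,2,3) (4,1,6,7,3,2) (4,1,7,2,3,6) (4,1,7,3,2,6) (4,1,7,6,2,3) (4,1,7,6,3,2) (4,2,1,6,3,7) (4,2,1,7,3,6) (4,2,6,1,3,7) (4,2,6,7,3,1) (4,2,7,1,3,6) (4,2,7,6,3,1) — 18.
QA=day 6: (4,1,2,5,3,7) (4,1,2,7,3,5) (4,1,3,5,2,7) (4,1,3,7,2,5) (4,1,5,2,3,7) (4,1,5,3,2,7) (4,1,5,7,2,3) (4,1,5,7,3,2) (4,1,7,2,3,5) (4,1,7,3,2,5) (4,1,7,5,2,3) (4,1,7,5,3,2) (4,2,1,5,3,7) (4,2,1,7,3,5) (4,2,5,1,3,7) (4,2,5,7,3,1) (4,2,7,1,3,5) (4,2,7,5,3,1) — 18.
QA=day 7: (4,1,2,5,3,6) (4,1,2,6,3,5) (4,1,3,5,2,6) (4,1,3,6,2,5) (4,1,5,2,3,6) (4,1,5,3,2,6) (4,1,5,6,2,3) (4,1,5,6,3,2) (4,1,6,2,3,5) (4,1,6,3,2,5) (4,1,6,5,2,3) (4,1,6,5,3,2) (4,2,1,5,3,6) (4,2,1,6,3,5) (4,2,5,1,3,6) (4,2,5,6,3,1) (4,2,6,1,3,5) (4,2,6,5,3,1) — 18.
Summing: 18 + 18 + 18 = 54.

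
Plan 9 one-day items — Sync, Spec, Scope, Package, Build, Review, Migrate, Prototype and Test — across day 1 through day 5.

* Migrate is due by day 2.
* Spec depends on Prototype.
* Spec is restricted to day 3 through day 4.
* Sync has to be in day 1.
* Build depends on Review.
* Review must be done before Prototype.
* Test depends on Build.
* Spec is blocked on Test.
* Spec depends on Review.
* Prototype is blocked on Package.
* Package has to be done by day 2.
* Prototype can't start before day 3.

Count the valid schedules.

Splitting on Scope: it can be day 1 (4), day 2 (4), day 3 (4), day 4 (4), day 5 (4). Listing each branch's schedules as (Sync, Spec, Package, Build, Review, Migrate, Prototype, Test) by day number:
Scope=day 1: (1,4,1,2,1,1,3,3) (1,4,1,2,1,2,3,3) (1,4,2,2,1,1,3,3) (1,4,2,2,1,2,3,3) — 4.
Scope=day 2: (1,4,1,2,1,1,3,3) (1,4,1,2,1,2,3,3) (1,4,2,2,1,1,3,3) (1,4,2,2,1,2,3,3) — 4.
Scope=day 3: (1,4,1,2,1,1,3,3) (1,4,1,2,1,2,3,3) (1,4,2,2,1,1,3,3) (1,4,2,2,1,2,3,3) — 4.
Scope=day 4: (1,4,1,2,1,1,3,3) (1,4,1,2,1,2,3,3) (1,4,2,2,1,1,3,3) (1,4,2,2,1,2,3,3) — 4.
Scope=day 5: (1,4,1,2,1,1,3,3) (1,4,1,2,1,2,3,3) (1,4,2,2,1,1,3,3) (1,4,2,2,1,2,3,3) — 4.
Summing: 4 + 4 + 4 + 4 + 4 = 20.

20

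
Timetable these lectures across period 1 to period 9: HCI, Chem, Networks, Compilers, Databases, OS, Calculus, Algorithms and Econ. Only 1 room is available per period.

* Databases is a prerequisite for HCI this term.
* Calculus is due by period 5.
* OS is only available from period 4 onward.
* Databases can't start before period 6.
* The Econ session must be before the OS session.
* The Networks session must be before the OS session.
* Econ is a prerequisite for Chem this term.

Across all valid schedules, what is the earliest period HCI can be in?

period 7

Precedence pushes HCI to at least period 7.
HCI at period 7 is achievable: Econ -> period 2, Calculus -> period 1, Compilers -> period 8, Databases -> period 6, Algorithms -> period 9, HCI -> period 7, Chem -> period 5, OS -> period 4, Networks -> period 3.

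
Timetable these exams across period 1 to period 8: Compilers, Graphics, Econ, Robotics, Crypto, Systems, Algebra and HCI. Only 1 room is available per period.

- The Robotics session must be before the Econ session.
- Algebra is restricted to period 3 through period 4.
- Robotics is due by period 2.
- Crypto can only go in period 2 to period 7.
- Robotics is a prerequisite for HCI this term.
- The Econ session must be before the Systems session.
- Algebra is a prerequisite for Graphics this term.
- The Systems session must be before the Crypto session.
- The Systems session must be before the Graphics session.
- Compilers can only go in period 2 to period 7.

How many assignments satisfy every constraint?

60

Splitting on Graphics: it can be period 5 (4), period 6 (8), period 7 (8), period 8 (40). Listing each branch's schedules as (Compilers, Econ, Robotics, Crypto, Systems, Algebra, HCI) by period number:
Graphics=period 5: (6,2,1,7,3,4,8) (6,2,1,7,4,3,8) (7,2,1,6,3,4,8) (7,2,1,6,4,3,8) — 4.
Graphics=period 6: (2,3,1,7,5,4,8) (2,4,1,7,5,3,8) (3,2,1,7,5,4,8) (4,2,1,7,5,3,8) (5,2,1,7,3,4,8) (5,2,1,7,4,3,8) (7,2,1,5,3,4,8) (7,2,1,5,4,3,8) — 8.
Graphics=period 7: (2,3,1,6,5,4,8) (2,4,1,6,5,3,8) (3,2,1,6,5,4,8) (4,2,1,6,5,3,8) (5,2,1,6,3,4,8) (5,2,1,6,4,3,8) (6,2,1,5,3,4,8) (6,2,1,5,4,3,8) — 8.
Graphics=period 8: (2,3,1,6,5,4,7) (2,3,1,7,5,4,6) (2,3,1,7,6,4,5) (2,4,1,6,5,3,7) (2,4,1,7,5,3,6) (2,4,1,7,6,3,5) (2,5,1,7,6,3,4) (2,5,1,7,6,4,3) (3,2,1,6,5,4,7) (3,2,1,7,5,4,6) (3,2,1,7,6,4,5) (3,5,1,7,6,4,2) (4,2,1,6,5,3,7) (4,2,1,7,5,3,6) (4,2,1,7,6,3,5) (4,5,1,7,6,3,2) (5,2,1,6,3,4,7) (5,2,1,6,4,3,7) (5,2,1,7,3,4,6) (5,2,1,7,4,3,6) (5,2,1,7,6,3,4) (5,2,1,7,6,4,3) (5,3,1,7,6,4,2) (5,4,1,7,6,3,2) (6,2,1,5,3,4,7) (6,2,1,5,4,3,7) (6,2,1,7,3,4,5) (6,2,1,7,4,3,5) (6,2,1,7,5,3,4) (6,2,1,7,5,4,3) (6,3,1,7,5,4,2) (6,4,1,7,5,3,2) (7,2,1,5,3,4,6) (7,2,1,5,4,3,6) (7,2,1,6,3,4,5) (7,2,1,6,4,3,5) (7,2,1,6,5,3,4) (7,2,1,6,5,4,3) (7,3,1,6,5,4,2) (7,4,1,6,5,3,2) — 40.
Summing: 4 + 8 + 8 + 40 = 60.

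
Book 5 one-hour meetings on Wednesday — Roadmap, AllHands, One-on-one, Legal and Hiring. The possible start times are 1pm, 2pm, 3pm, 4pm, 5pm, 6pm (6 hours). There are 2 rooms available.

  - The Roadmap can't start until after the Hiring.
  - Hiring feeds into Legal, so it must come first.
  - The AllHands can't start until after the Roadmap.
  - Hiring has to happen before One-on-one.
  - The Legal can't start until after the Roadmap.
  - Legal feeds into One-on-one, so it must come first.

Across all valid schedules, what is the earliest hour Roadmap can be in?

2pm

Precedence pushes Roadmap to at least 2pm; downstream work caps Roadmap at 4pm.
Roadmap at 2pm is achievable: One-on-one=4pm, Hiring=1pm, Legal=3pm, AllHands=3pm, Roadmap=2pm.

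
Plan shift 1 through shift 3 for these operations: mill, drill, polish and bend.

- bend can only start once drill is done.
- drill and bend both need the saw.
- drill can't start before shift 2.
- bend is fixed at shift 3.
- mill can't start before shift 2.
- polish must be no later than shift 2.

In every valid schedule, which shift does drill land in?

drill's window is shift 2–shift 3.
bend is fixed at shift 3, and drill can't share a shift with bend.
So drill must be shift 2.

shift 2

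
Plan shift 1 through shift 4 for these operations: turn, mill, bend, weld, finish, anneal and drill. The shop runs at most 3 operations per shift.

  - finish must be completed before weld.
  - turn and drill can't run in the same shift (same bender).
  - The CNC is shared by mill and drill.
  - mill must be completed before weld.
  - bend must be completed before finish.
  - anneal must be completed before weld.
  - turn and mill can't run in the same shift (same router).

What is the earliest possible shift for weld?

shift 3

Precedence pushes weld to at least shift 3.
weld at shift 3 is achievable: bend -> shift 1, mill -> shift 1, drill -> shift 3, turn -> shift 2, weld -> shift 3, anneal -> shift 1, finish -> shift 2.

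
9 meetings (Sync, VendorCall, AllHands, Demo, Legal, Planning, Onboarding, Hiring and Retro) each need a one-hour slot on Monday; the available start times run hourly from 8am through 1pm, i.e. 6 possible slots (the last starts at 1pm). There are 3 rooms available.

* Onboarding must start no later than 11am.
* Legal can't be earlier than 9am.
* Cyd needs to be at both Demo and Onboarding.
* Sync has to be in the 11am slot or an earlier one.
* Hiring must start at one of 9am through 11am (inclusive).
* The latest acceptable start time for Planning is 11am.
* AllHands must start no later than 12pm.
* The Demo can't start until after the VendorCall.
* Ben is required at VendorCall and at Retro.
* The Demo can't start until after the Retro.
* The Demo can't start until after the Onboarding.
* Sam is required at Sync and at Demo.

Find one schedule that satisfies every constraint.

Legal=9am, VendorCall=10am, Hiring=9am, Sync=8am, Demo=12pm, Onboarding=8am, Planning=8am, AllHands=9am, Retro=11am

Checking: Retro(11am) before Demo(12pm); VendorCall(10am) before Demo(12pm); Onboarding(8am) before Demo(12pm); Sync(8am) != Demo(12pm); Demo(12pm) != Onboarding(8am); VendorCall(10am) != Retro(11am); Sync=8am in [8am,11am]; Planning=8am in [8am,11am]; AllHands=9am in [8am,12pm]; Hiring=9am in [9am,11am]; Legal=9am in [9am,1pm]; Onboarding=8am in [8am,11am]; max 3 per slot (cap 3).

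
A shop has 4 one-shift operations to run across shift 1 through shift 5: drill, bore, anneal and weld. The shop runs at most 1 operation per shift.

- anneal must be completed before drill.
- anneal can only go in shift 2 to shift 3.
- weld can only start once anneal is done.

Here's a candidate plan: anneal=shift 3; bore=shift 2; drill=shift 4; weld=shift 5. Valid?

Yes

The shop runs at most 1 operation per shift — holds.
anneal can only go in shift 2 to shift 3 — holds.
anneal must be completed before drill — holds.
weld can only start once anneal is done — holds.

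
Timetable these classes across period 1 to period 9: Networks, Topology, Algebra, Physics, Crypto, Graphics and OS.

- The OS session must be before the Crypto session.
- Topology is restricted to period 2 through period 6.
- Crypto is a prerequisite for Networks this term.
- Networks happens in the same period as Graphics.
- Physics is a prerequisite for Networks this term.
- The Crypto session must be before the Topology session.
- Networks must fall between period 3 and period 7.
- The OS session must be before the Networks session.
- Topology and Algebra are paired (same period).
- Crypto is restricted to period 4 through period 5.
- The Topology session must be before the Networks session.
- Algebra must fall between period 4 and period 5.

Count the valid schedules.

33

Splitting on Networks: it can be period 6 (15), period 7 (18). Listing each branch's schedules as (Topology, Algebra, Physics, Crypto, Graphics, OS) by period number:
Networks=period 6: (5,5,1,4,6,1) (5,5,1,4,6,2) (5,5,1,4,6,3) (5,5,2,4,6,1) (5,5,2,4,6,2) (5,5,2,4,6,3) (5,5,3,4,6,1) (5,5,3,4,6,2) (5,5,3,4,6,3) (5,5,4,4,6,1) (5,5,4,4,6,2) (5,5,4,4,6,3) (5,5,5,4,6,1) (5,5,5,4,6,2) (5,5,5,4,6,3) — 15.
Networks=period 7: (5,5,1,4,7,1) (5,5,1,4,7,2) (5,5,1,4,7,3) (5,5,2,4,7,1) (5,5,2,4,7,2) (5,5,2,4,7,3) (5,5,3,4,7,1) (5,5,3,4,7,2) (5,5,3,4,7,3) (5,5,4,4,7,1) (5,5,4,4,7,2) (5,5,4,4,7,3) (5,5,5,4,7,1) (5,5,5,4,7,2) (5,5,5,4,7,3) (5,5,6,4,7,1) (5,5,6,4,7,2) (5,5,6,4,7,3) — 18.
Summing: 15 + 18 = 33.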